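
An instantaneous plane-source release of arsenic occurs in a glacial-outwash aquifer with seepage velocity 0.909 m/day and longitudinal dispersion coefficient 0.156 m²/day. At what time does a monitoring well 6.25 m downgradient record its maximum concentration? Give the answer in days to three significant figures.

For the 1D instantaneous-source solution, setting ∂C/∂t = 0 at fixed x gives v²t² + 2Dt − x² = 0, so t = (√(D² + v²x²) − D)/v².
√(D² + v²x²) = √(0.156² + 0.909² × 6.25²) = 5.683; v² = 0.826281.
t = (5.683 − 0.156)/0.826281 = 6.69 days (vs. the pure-advection estimate x/v = 6.88 d).

6.69 days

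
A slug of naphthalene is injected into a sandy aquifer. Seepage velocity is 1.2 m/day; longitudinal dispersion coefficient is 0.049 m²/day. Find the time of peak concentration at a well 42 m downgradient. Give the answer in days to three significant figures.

35.0 days

For the 1D instantaneous-source solution, setting ∂C/∂t = 0 at fixed x gives v²t² + 2Dt − x² = 0, so t = (√(D² + v²x²) − D)/v².
√(D² + v²x²) = √(0.049² + 1.2² × 42²) = 50.40; v² = 1.44.
t = (50.40 − 0.049)/1.44 = 35.0 days (vs. the pure-advection estimate x/v = 35.0 d).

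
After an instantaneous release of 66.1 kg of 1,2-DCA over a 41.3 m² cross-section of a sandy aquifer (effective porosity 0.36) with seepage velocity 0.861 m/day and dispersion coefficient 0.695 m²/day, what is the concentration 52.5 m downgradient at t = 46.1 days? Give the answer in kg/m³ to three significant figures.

0.0616 kg/m³

For an instantaneous plane source, C(x,t) = M/(n_e·A·√(4πDt)) · exp(−(x−vt)²/(4Dt)), with n_e·A the pore (flow) area.
Plume center vt = 0.861 × 46.1 = 39.6921 m, so the well at 52.5 m is 12.8079 m downgradient of the peak.
√(4πDt) = 20.07 m, giving peak height M/(n_e·A·√(4πDt)) = 66.1/(0.36 × 41.3 × 20.07) = 0.2215 kg/m³.
(x−vt)²/(4Dt) = (12.8079)²/(4 × 0.695 × 46.1) = 1.280; exp(−1.280) = 0.2780.
C = 0.2215 × 0.2780 = 0.0616 kg/m³.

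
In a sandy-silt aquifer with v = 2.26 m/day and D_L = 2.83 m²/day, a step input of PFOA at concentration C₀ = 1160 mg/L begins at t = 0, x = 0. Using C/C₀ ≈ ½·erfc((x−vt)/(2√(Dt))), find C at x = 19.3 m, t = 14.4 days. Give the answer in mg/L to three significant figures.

1080 mg/L

For a continuous step input, C/C₀ ≈ ½·erfc((x−vt)/(2√(Dt))).
vt = 2.26 × 14.4 = 32.544 m and 2√(Dt) = 2√(2.83 × 14.4) = 12.77 m.
Argument (x−vt)/(2√(Dt)) = (19.3 − 32.544)/12.77 = -1.037; ½·erfc(-1.037) = 0.9287.
C = 1160 × 0.9287 = 1080 mg/L.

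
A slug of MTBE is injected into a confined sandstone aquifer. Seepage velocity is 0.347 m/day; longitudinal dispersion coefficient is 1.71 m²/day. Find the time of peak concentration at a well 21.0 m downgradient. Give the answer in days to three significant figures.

48.0 days

For the 1D instantaneous-source solution, setting ∂C/∂t = 0 at fixed x gives v²t² + 2Dt − x² = 0, so t = (√(D² + v²x²) − D)/v².
√(D² + v²x²) = √(1.71² + 0.347² × 21.0²) = 7.485; v² = 0.120409.
t = (7.485 − 1.71)/0.120409 = 48.0 days (vs. the pure-advection estimate x/v = 60.5 d).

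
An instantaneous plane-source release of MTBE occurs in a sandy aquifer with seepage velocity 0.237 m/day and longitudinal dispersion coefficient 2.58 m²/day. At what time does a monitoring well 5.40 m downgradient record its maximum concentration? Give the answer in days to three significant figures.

5.34 days

For the 1D instantaneous-source solution, setting ∂C/∂t = 0 at fixed x gives v²t² + 2Dt − x² = 0, so t = (√(D² + v²x²) − D)/v².
√(D² + v²x²) = √(2.58² + 0.237² × 5.40²) = 2.880; v² = 0.056169.
t = (2.880 − 2.58)/0.056169 = 5.34 days (vs. the pure-advection estimate x/v = 22.8 d).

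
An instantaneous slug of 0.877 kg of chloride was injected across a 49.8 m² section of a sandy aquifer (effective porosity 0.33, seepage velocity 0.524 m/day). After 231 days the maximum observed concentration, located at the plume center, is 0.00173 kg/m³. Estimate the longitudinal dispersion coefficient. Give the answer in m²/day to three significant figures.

At the plume center C_max = M/(n_e·A·√(4πDt)), so D = M²/(4πt·(n_e·A·C_max)²).
n_e·A·C_max = 0.33 × 49.8 × 0.00173 = 0.02843 kg/m.
D = 0.877²/(4π × 231 × 0.02843²) = 0.328 m²/day.

0.328 m²/day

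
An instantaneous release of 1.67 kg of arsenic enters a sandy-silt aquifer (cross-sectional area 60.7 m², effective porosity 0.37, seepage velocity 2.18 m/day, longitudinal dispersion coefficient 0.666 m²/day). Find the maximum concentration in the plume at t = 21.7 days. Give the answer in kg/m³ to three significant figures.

0.00552 kg/m³

The peak of an instantaneous 1D plume sits at x = vt; there the Gaussian factor is 1 and C_max = M/(n_e·A·√(4πDt)), where n_e·A is the pore area the mass is dissolved in.
√(4πDt) = √(4π × 0.666 × 21.7) = 13.48 m, so C_max = 1.67/(0.37 × 60.7 × 13.48) = 0.00552 kg/m³.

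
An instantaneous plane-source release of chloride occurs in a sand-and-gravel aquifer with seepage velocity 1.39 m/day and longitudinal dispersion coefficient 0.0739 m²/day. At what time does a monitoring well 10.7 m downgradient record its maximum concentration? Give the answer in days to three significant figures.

7.66 days

For the 1D instantaneous-source solution, setting ∂C/∂t = 0 at fixed x gives v²t² + 2Dt − x² = 0, so t = (√(D² + v²x²) − D)/v².
√(D² + v²x²) = √(0.0739² + 1.39² × 10.7²) = 14.87; v² = 1.9321.
t = (14.87 − 0.0739)/1.9321 = 7.66 days (vs. the pure-advection estimate x/v = 7.70 d).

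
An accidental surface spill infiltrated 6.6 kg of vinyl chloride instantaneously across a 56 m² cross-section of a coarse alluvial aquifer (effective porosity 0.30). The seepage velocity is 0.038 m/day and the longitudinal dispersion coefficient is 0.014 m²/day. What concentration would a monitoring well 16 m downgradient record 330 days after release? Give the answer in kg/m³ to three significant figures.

For an instantaneous plane source, C(x,t) = M/(n_e·A·√(4πDt)) · exp(−(x−vt)²/(4Dt)), with n_e·A the pore (flow) area.
Plume center vt = 0.038 × 330 = 12.54 m, so the well at 16 m is 3.46 m downgradient of the peak.
√(4πDt) = 7.619 m, giving peak height M/(n_e·A·√(4πDt)) = 6.6/(0.30 × 56 × 7.619) = 0.05156 kg/m³.
(x−vt)²/(4Dt) = (3.46)²/(4 × 0.014 × 330) = 0.6478; exp(−0.6478) = 0.5232.
C = 0.05156 × 0.5232 = 0.0270 kg/m³.

0.0270 kg/m³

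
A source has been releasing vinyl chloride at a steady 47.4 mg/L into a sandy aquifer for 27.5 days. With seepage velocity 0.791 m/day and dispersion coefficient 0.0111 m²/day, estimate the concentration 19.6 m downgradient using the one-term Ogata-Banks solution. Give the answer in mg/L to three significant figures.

47.3 mg/L

For a continuous step input, C/C₀ ≈ ½·erfc((x−vt)/(2√(Dt))).
vt = 0.791 × 27.5 = 21.7525 m and 2√(Dt) = 2√(0.0111 × 27.5) = 1.105 m.
Argument (x−vt)/(2√(Dt)) = (19.6 − 21.7525)/1.105 = -1.948; ½·erfc(-1.948) = 0.9971.
C = 47.4 × 0.9971 = 47.3 mg/L.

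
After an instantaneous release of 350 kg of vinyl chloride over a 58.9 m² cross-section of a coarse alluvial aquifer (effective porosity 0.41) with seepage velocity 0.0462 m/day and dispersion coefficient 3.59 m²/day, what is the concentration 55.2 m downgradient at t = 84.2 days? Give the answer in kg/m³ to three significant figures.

For an instantaneous plane source, C(x,t) = M/(n_e·A·√(4πDt)) · exp(−(x−vt)²/(4Dt)), with n_e·A the pore (flow) area.
Plume center vt = 0.0462 × 84.2 = 3.89004 m, so the well at 55.2 m is 51.30996 m downgradient of the peak.
√(4πDt) = 61.63 m, giving peak height M/(n_e·A·√(4πDt)) = 350/(0.41 × 58.9 × 61.63) = 0.2352 kg/m³.
(x−vt)²/(4Dt) = (51.30996)²/(4 × 3.59 × 84.2) = 2.177; exp(−2.177) = 0.1134.
C = 0.2352 × 0.1134 = 0.0267 kg/m³.

0.0267 kg/m³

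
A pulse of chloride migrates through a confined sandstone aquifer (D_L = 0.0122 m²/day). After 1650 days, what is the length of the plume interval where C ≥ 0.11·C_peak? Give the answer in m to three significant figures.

The plume is Gaussian with σ = √(2Dt) = √(2 × 0.0122 × 1650) = 6.345 m.
C/C_peak = exp(−Δx²/(2σ²)) = 0.11 ⇒ Δx = σ·√(−2 ln 0.11) = 6.345 × 2.101 = 13.33 m.
Width = 2Δx = 26.7 m.

26.7 m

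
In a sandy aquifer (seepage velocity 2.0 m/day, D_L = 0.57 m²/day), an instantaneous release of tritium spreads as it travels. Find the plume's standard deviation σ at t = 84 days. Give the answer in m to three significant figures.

9.79 m

Dispersive spreading gives a Gaussian with σ² = 2Dt; advection only shifts the center.
σ = √(2 × 0.57 × 84) = 9.79 m.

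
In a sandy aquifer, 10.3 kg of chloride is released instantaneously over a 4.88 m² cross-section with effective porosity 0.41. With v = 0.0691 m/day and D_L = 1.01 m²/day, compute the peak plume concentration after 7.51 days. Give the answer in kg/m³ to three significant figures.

The peak of an instantaneous 1D plume sits at x = vt; there the Gaussian factor is 1 and C_max = M/(n_e·A·√(4πDt)), where n_e·A is the pore area the mass is dissolved in.
√(4πDt) = √(4π × 1.01 × 7.51) = 9.763 m, so C_max = 10.3/(0.41 × 4.88 × 9.763) = 0.527 kg/m³.

0.527 kg/m³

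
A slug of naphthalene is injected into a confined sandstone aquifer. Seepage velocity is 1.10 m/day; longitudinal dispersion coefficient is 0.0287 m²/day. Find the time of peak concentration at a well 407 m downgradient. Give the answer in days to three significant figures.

370 days

For the 1D instantaneous-source solution, setting ∂C/∂t = 0 at fixed x gives v²t² + 2Dt − x² = 0, so t = (√(D² + v²x²) − D)/v².
√(D² + v²x²) = √(0.0287² + 1.10² × 407²) = 447.7; v² = 1.21.
t = (447.7 − 0.0287)/1.21 = 370 days (vs. the pure-advection estimate x/v = 370 d).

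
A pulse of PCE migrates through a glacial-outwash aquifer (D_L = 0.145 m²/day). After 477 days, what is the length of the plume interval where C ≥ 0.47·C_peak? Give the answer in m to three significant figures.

28.9 m

The plume is Gaussian with σ = √(2Dt) = √(2 × 0.145 × 477) = 11.76 m.
C/C_peak = exp(−Δx²/(2σ²)) = 0.47 ⇒ Δx = σ·√(−2 ln 0.47) = 11.76 × 1.229 = 14.45 m.
Width = 2Δx = 28.9 m.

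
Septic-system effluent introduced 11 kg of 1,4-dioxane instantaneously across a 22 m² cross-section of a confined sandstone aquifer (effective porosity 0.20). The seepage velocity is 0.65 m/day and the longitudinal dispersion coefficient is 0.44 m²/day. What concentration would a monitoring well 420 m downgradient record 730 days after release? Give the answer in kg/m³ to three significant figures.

0.00390 kg/m³

For an instantaneous plane source, C(x,t) = M/(n_e·A·√(4πDt)) · exp(−(x−vt)²/(4Dt)), with n_e·A the pore (flow) area.
Plume center vt = 0.65 × 730 = 474.5 m, so the well at 420 m is 54.5 m upgradient of the peak.
√(4πDt) = 63.53 m, giving peak height M/(n_e·A·√(4πDt)) = 11/(0.20 × 22 × 63.53) = 0.03935 kg/m³.
(x−vt)²/(4Dt) = (-54.5)²/(4 × 0.44 × 730) = 2.312; exp(−2.312) = 0.09906.
C = 0.03935 × 0.09906 = 0.00390 kg/m³.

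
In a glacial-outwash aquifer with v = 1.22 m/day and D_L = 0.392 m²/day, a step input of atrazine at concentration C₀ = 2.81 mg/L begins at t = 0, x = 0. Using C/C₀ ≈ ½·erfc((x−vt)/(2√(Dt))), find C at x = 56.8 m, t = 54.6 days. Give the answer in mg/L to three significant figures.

For a continuous step input, C/C₀ ≈ ½·erfc((x−vt)/(2√(Dt))).
vt = 1.22 × 54.6 = 66.612 m and 2√(Dt) = 2√(0.392 × 54.6) = 9.253 m.
Argument (x−vt)/(2√(Dt)) = (56.8 − 66.612)/9.253 = -1.060; ½·erfc(-1.060) = 0.9331.
C = 2.81 × 0.9331 = 2.62 mg/L.

2.62 mg/L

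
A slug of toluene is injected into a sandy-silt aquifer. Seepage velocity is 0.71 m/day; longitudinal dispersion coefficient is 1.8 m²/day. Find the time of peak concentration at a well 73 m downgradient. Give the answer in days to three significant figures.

99.3 days

For the 1D instantaneous-source solution, setting ∂C/∂t = 0 at fixed x gives v²t² + 2Dt − x² = 0, so t = (√(D² + v²x²) − D)/v².
√(D² + v²x²) = √(1.8² + 0.71² × 73²) = 51.86; v² = 0.5041.
t = (51.86 − 1.8)/0.5041 = 99.3 days (vs. the pure-advection estimate x/v = 103 d).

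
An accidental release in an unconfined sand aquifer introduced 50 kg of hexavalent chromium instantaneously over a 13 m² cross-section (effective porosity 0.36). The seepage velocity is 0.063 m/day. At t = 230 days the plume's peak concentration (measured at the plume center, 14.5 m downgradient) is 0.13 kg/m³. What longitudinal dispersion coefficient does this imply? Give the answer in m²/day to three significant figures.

2.34 m²/day

At the plume center C_max = M/(n_e·A·√(4πDt)), so D = M²/(4πt·(n_e·A·C_max)²).
n_e·A·C_max = 0.36 × 13 × 0.13 = 0.6084 kg/m.
D = 50²/(4π × 230 × 0.6084²) = 2.34 m²/day.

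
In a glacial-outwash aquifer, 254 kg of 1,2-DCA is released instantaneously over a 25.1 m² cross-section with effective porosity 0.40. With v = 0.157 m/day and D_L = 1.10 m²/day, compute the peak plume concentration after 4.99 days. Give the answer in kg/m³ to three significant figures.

The peak of an instantaneous 1D plume sits at x = vt; there the Gaussian factor is 1 and C_max = M/(n_e·A·√(4πDt)), where n_e·A is the pore area the mass is dissolved in.
√(4πDt) = √(4π × 1.10 × 4.99) = 8.305 m, so C_max = 254/(0.40 × 25.1 × 8.305) = 3.05 kg/m³.

3.05 kg/m³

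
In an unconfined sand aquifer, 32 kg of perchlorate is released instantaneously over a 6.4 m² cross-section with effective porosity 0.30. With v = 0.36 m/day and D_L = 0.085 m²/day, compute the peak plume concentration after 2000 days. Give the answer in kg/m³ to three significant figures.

The peak of an instantaneous 1D plume sits at x = vt; there the Gaussian factor is 1 and C_max = M/(n_e·A·√(4πDt)), where n_e·A is the pore area the mass is dissolved in.
√(4πDt) = √(4π × 0.085 × 2000) = 46.22 m, so C_max = 32/(0.30 × 6.4 × 46.22) = 0.361 kg/m³.

0.361 kg/m³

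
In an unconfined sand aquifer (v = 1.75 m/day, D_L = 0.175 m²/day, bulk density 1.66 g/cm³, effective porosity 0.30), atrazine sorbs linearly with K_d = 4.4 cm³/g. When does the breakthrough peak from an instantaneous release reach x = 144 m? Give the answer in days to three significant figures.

2080 days

Retardation factor R = 1 + ρ_b·K_d/n = 1 + 1.66 × 4.4/0.30 = 25.35.
Sorption retards both mechanisms: v_R = v/R = 0.06903 m/day, D_R = D/R = 0.006903 m²/day.
Peak time from v_R²t² + 2D_R t − x² = 0: t = (√(D_R² + v_R²x²) − D_R)/v_R².
√(D_R² + v_R²x²) = √(0.006903² + 0.06903² × 144²) = 9.940; v_R² = 0.004765.
t = (9.940 − 0.006903)/0.004765 = 2080 days.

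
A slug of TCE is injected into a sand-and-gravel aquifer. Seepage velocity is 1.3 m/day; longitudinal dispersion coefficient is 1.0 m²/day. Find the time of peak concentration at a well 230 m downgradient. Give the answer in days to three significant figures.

For the 1D instantaneous-source solution, setting ∂C/∂t = 0 at fixed x gives v²t² + 2Dt − x² = 0, so t = (√(D² + v²x²) − D)/v².
√(D² + v²x²) = √(1.0² + 1.3² × 230²) = 299.0; v² = 1.69.
t = (299.0 − 1.0)/1.69 = 176 days (vs. the pure-advection estimate x/v = 177 d).

176 days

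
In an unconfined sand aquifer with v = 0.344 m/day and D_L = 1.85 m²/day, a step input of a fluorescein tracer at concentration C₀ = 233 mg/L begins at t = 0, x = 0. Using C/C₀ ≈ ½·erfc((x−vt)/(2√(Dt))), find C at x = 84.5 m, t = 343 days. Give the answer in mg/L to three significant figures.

For a continuous step input, C/C₀ ≈ ½·erfc((x−vt)/(2√(Dt))).
vt = 0.344 × 343 = 117.992 m and 2√(Dt) = 2√(1.85 × 343) = 50.38 m.
Argument (x−vt)/(2√(Dt)) = (84.5 − 117.992)/50.38 = -0.6648; ½·erfc(-0.6648) = 0.8264.
C = 233 × 0.8264 = 193 mg/L.

193 mg/L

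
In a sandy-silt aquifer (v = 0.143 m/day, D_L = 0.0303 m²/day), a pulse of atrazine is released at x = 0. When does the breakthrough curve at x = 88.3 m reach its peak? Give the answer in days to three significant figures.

616 days

For the 1D instantaneous-source solution, setting ∂C/∂t = 0 at fixed x gives v²t² + 2Dt − x² = 0, so t = (√(D² + v²x²) − D)/v².
√(D² + v²x²) = √(0.0303² + 0.143² × 88.3²) = 12.63; v² = 0.020449.
t = (12.63 − 0.0303)/0.020449 = 616 days (vs. the pure-advection estimate x/v = 617 d).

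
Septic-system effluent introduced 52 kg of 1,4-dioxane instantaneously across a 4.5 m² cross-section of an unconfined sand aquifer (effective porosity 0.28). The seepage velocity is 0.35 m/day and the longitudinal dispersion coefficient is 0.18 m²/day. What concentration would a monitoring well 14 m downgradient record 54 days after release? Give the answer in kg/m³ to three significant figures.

For an instantaneous plane source, C(x,t) = M/(n_e·A·√(4πDt)) · exp(−(x−vt)²/(4Dt)), with n_e·A the pore (flow) area.
Plume center vt = 0.35 × 54 = 18.9 m, so the well at 14 m is 4.9 m upgradient of the peak.
√(4πDt) = 11.05 m, giving peak height M/(n_e·A·√(4πDt)) = 52/(0.28 × 4.5 × 11.05) = 3.735 kg/m³.
(x−vt)²/(4Dt) = (-4.9)²/(4 × 0.18 × 54) = 0.6175; exp(−0.6175) = 0.5393.
C = 3.735 × 0.5393 = 2.01 kg/m³.

2.01 kg/m³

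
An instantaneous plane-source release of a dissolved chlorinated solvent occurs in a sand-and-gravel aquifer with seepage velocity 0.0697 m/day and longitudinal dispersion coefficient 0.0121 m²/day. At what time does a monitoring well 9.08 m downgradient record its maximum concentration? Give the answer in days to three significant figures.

128 days

For the 1D instantaneous-source solution, setting ∂C/∂t = 0 at fixed x gives v²t² + 2Dt − x² = 0, so t = (√(D² + v²x²) − D)/v².
√(D² + v²x²) = √(0.0121² + 0.0697² × 9.08²) = 0.6330; v² = 0.00485809.
t = (0.6330 − 0.0121)/0.00485809 = 128 days (vs. the pure-advection estimate x/v = 130 d).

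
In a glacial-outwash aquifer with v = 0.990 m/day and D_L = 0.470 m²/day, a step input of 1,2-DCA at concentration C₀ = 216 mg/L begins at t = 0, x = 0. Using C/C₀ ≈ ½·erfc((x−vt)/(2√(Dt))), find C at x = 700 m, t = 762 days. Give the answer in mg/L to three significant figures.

211 mg/L

For a continuous step input, C/C₀ ≈ ½·erfc((x−vt)/(2√(Dt))).
vt = 0.990 × 762 = 754.38 m and 2√(Dt) = 2√(0.470 × 762) = 37.85 m.
Argument (x−vt)/(2√(Dt)) = (700 − 754.38)/37.85 = -1.437; ½·erfc(-1.437) = 0.9789.
C = 216 × 0.9789 = 211 mg/L.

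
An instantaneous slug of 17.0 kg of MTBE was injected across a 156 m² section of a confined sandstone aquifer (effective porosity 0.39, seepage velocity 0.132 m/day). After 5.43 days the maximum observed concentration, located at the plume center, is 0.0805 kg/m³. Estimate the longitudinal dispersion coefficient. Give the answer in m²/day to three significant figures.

0.177 m²/day

At the plume center C_max = M/(n_e·A·√(4πDt)), so D = M²/(4πt·(n_e·A·C_max)²).
n_e·A·C_max = 0.39 × 156 × 0.0805 = 4.898 kg/m.
D = 17.0²/(4π × 5.43 × 4.898²) = 0.177 m²/day.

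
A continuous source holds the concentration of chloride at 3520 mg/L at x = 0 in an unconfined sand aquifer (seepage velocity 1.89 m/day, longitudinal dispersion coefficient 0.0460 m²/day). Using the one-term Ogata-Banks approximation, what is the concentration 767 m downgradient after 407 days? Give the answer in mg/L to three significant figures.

For a continuous step input, C/C₀ ≈ ½·erfc((x−vt)/(2√(Dt))).
vt = 1.89 × 407 = 769.23 m and 2√(Dt) = 2√(0.0460 × 407) = 8.654 m.
Argument (x−vt)/(2√(Dt)) = (767 − 769.23)/8.654 = -0.2577; ½·erfc(-0.2577) = 0.6422.
C = 3520 × 0.6422 = 2260 mg/L.

2260 mg/L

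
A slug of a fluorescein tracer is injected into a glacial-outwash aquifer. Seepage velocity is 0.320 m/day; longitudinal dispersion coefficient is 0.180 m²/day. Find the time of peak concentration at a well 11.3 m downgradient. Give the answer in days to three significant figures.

For the 1D instantaneous-source solution, setting ∂C/∂t = 0 at fixed x gives v²t² + 2Dt − x² = 0, so t = (√(D² + v²x²) − D)/v².
√(D² + v²x²) = √(0.180² + 0.320² × 11.3²) = 3.620; v² = 0.1024.
t = (3.620 − 0.180)/0.1024 = 33.6 days (vs. the pure-advection estimate x/v = 35.3 d).

33.6 days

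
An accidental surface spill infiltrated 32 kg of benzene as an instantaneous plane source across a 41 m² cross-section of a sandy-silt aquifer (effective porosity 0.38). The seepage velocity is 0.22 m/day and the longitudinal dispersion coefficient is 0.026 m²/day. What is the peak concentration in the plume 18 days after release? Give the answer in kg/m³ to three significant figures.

0.847 kg/m³

The peak of an instantaneous 1D plume sits at x = vt; there the Gaussian factor is 1 and C_max = M/(n_e·A·√(4πDt)), where n_e·A is the pore area the mass is dissolved in.
√(4πDt) = √(4π × 0.026 × 18) = 2.425 m, so C_max = 32/(0.38 × 41 × 2.425) = 0.847 kg/m³.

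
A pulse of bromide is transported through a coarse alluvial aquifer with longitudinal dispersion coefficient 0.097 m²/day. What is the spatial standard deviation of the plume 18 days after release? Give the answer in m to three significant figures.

Dispersive spreading gives a Gaussian with σ² = 2Dt; advection only shifts the center.
σ = √(2 × 0.097 × 18) = 1.87 m.

1.87 m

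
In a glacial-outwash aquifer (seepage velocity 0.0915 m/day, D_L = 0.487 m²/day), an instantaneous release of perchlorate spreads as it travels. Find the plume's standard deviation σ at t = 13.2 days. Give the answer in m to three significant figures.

Dispersive spreading gives a Gaussian with σ² = 2Dt; advection only shifts the center.
σ = √(2 × 0.487 × 13.2) = 3.59 m.

3.59 m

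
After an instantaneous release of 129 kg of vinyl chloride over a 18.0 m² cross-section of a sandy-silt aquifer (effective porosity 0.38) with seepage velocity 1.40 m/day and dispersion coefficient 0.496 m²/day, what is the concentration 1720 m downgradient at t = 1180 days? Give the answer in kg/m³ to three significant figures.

0.0305 kg/m³

For an instantaneous plane source, C(x,t) = M/(n_e·A·√(4πDt)) · exp(−(x−vt)²/(4Dt)), with n_e·A the pore (flow) area.
Plume center vt = 1.40 × 1180 = 1652 m, so the well at 1720 m is 68 m downgradient of the peak.
√(4πDt) = 85.76 m, giving peak height M/(n_e·A·√(4πDt)) = 129/(0.38 × 18.0 × 85.76) = 0.2199 kg/m³.
(x−vt)²/(4Dt) = (68)²/(4 × 0.496 × 1180) = 1.975; exp(−1.975) = 0.1388.
C = 0.2199 × 0.1388 = 0.0305 kg/m³.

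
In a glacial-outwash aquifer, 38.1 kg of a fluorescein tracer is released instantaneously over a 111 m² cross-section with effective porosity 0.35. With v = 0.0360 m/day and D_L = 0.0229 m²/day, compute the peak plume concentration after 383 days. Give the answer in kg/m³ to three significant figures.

The peak of an instantaneous 1D plume sits at x = vt; there the Gaussian factor is 1 and C_max = M/(n_e·A·√(4πDt)), where n_e·A is the pore area the mass is dissolved in.
√(4πDt) = √(4π × 0.0229 × 383) = 10.50 m, so C_max = 38.1/(0.35 × 111 × 10.50) = 0.0934 kg/m³.

0.0934 kg/m³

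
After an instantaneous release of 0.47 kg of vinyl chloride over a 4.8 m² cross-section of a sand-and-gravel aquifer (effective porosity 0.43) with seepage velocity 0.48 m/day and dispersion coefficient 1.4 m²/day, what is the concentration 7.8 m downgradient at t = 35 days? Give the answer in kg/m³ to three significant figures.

0.00607 kg/m³

For an instantaneous plane source, C(x,t) = M/(n_e·A·√(4πDt)) · exp(−(x−vt)²/(4Dt)), with n_e·A the pore (flow) area.
Plume center vt = 0.48 × 35 = 16.8 m, so the well at 7.8 m is 9 m upgradient of the peak.
√(4πDt) = 24.81 m, giving peak height M/(n_e·A·√(4πDt)) = 0.47/(0.43 × 4.8 × 24.81) = 0.009178 kg/m³.
(x−vt)²/(4Dt) = (-9)²/(4 × 1.4 × 35) = 0.4133; exp(−0.4133) = 0.6615.
C = 0.009178 × 0.6615 = 0.00607 kg/m³.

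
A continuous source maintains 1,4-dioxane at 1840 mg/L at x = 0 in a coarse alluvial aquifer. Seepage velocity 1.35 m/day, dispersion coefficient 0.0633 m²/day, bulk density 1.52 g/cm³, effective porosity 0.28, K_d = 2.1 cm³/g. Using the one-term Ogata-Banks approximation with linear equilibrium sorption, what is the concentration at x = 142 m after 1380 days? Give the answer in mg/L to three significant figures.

Retardation factor R = 1 + ρ_b·K_d/n = 1 + 1.52 × 2.1/0.28 = 12.40.
Sorption retards both mechanisms: v_R = v/R = 0.1089 m/day, D_R = D/R = 0.005105 m²/day.
v_R·t = 0.1089 × 1380 = 150.282 m; 2√(D_R t) = 5.308 m; argument = (142 − 150.282)/5.308 = -1.560.
C = C₀ × ½·erfc(-1.560) = 1840 × 0.9863 = 1810 mg/L.

1810 mg/L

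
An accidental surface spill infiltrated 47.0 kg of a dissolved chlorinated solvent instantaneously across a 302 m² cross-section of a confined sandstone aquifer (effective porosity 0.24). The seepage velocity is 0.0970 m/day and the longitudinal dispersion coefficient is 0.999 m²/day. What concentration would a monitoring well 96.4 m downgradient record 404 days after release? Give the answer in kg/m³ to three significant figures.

For an instantaneous plane source, C(x,t) = M/(n_e·A·√(4πDt)) · exp(−(x−vt)²/(4Dt)), with n_e·A the pore (flow) area.
Plume center vt = 0.0970 × 404 = 39.188 m, so the well at 96.4 m is 57.212 m downgradient of the peak.
√(4πDt) = 71.22 m, giving peak height M/(n_e·A·√(4πDt)) = 47.0/(0.24 × 302 × 71.22) = 0.009105 kg/m³.
(x−vt)²/(4Dt) = (57.212)²/(4 × 0.999 × 404) = 2.028; exp(−2.028) = 0.1316.
C = 0.009105 × 0.1316 = 0.00120 kg/m³.

0.00120 kg/m³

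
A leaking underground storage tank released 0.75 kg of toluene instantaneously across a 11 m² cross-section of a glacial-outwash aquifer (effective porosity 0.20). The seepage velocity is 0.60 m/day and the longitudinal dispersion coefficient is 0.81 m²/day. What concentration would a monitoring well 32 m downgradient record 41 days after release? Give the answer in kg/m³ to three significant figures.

For an instantaneous plane source, C(x,t) = M/(n_e·A·√(4πDt)) · exp(−(x−vt)²/(4Dt)), with n_e·A the pore (flow) area.
Plume center vt = 0.60 × 41 = 24.6 m, so the well at 32 m is 7.4 m downgradient of the peak.
√(4πDt) = 20.43 m, giving peak height M/(n_e·A·√(4πDt)) = 0.75/(0.20 × 11 × 20.43) = 0.01669 kg/m³.
(x−vt)²/(4Dt) = (7.4)²/(4 × 0.81 × 41) = 0.4122; exp(−0.4122) = 0.6622.
C = 0.01669 × 0.6622 = 0.0111 kg/m³.

0.0111 kg/m³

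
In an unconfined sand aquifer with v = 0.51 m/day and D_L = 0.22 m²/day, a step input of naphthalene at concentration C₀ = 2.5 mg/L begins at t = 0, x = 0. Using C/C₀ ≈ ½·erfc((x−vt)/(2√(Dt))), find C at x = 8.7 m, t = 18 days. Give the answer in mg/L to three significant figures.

1.42 mg/L

For a continuous step input, C/C₀ ≈ ½·erfc((x−vt)/(2√(Dt))).
vt = 0.51 × 18 = 9.18 m and 2√(Dt) = 2√(0.22 × 18) = 3.980 m.
Argument (x−vt)/(2√(Dt)) = (8.7 − 9.18)/3.980 = -0.1206; ½·erfc(-0.1206) = 0.5677.
C = 2.5 × 0.5677 = 1.42 mg/L.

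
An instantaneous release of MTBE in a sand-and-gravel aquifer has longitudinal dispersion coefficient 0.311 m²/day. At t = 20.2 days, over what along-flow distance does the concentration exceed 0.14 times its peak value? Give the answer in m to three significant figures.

14.1 m

The plume is Gaussian with σ = √(2Dt) = √(2 × 0.311 × 20.2) = 3.545 m.
C/C_peak = exp(−Δx²/(2σ²)) = 0.14 ⇒ Δx = σ·√(−2 ln 0.14) = 3.545 × 1.983 = 7.030 m.
Width = 2Δx = 14.1 m.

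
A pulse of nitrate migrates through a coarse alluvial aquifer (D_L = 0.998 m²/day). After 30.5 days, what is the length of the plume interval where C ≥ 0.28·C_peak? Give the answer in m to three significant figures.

The plume is Gaussian with σ = √(2Dt) = √(2 × 0.998 × 30.5) = 7.802 m.
C/C_peak = exp(−Δx²/(2σ²)) = 0.28 ⇒ Δx = σ·√(−2 ln 0.28) = 7.802 × 1.596 = 12.45 m.
Width = 2Δx = 24.9 m.

24.9 m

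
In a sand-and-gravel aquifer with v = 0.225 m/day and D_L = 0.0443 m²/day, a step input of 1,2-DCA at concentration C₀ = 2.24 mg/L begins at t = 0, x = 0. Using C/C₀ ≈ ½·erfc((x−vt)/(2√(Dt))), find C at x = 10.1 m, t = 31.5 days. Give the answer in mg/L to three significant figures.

For a continuous step input, C/C₀ ≈ ½·erfc((x−vt)/(2√(Dt))).
vt = 0.225 × 31.5 = 7.0875 m and 2√(Dt) = 2√(0.0443 × 31.5) = 2.363 m.
Argument (x−vt)/(2√(Dt)) = (10.1 − 7.0875)/2.363 = 1.275; ½·erfc(1.275) = 0.03568.
C = 2.24 × 0.03568 = 0.0799 mg/L.

0.0799 mg/L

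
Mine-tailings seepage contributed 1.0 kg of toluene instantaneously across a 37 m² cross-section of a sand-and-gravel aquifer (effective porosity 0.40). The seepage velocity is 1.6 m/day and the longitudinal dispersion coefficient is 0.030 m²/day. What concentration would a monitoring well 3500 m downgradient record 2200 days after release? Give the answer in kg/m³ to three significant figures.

0.000516 kg/m³

For an instantaneous plane source, C(x,t) = M/(n_e·A·√(4πDt)) · exp(−(x−vt)²/(4Dt)), with n_e·A the pore (flow) area.
Plume center vt = 1.6 × 2200 = 3520 m, so the well at 3500 m is 20 m upgradient of the peak.
√(4πDt) = 28.80 m, giving peak height M/(n_e·A·√(4πDt)) = 1.0/(0.40 × 37 × 28.80) = 0.002346 kg/m³.
(x−vt)²/(4Dt) = (-20)²/(4 × 0.030 × 2200) = 1.515; exp(−1.515) = 0.2198.
C = 0.002346 × 0.2198 = 0.000516 kg/m³.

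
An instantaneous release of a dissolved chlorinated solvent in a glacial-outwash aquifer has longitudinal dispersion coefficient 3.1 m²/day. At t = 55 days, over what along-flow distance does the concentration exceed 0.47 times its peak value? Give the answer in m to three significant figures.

The plume is Gaussian with σ = √(2Dt) = √(2 × 3.1 × 55) = 18.47 m.
C/C_peak = exp(−Δx²/(2σ²)) = 0.47 ⇒ Δx = σ·√(−2 ln 0.47) = 18.47 × 1.229 = 22.70 m.
Width = 2Δx = 45.4 m.

45.4 m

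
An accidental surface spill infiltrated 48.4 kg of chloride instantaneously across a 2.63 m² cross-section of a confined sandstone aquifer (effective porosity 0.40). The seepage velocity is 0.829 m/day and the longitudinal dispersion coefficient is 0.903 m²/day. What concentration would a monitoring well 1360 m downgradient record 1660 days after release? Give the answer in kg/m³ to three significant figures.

0.321 kg/m³

For an instantaneous plane source, C(x,t) = M/(n_e·A·√(4πDt)) · exp(−(x−vt)²/(4Dt)), with n_e·A the pore (flow) area.
Plume center vt = 0.829 × 1660 = 1376.14 m, so the well at 1360 m is 16.14 m upgradient of the peak.
√(4πDt) = 137.2 m, giving peak height M/(n_e·A·√(4πDt)) = 48.4/(0.40 × 2.63 × 137.2) = 0.3353 kg/m³.
(x−vt)²/(4Dt) = (-16.14)²/(4 × 0.903 × 1660) = 0.04345; exp(−0.04345) = 0.9575.
C = 0.3353 × 0.9575 = 0.321 kg/m³.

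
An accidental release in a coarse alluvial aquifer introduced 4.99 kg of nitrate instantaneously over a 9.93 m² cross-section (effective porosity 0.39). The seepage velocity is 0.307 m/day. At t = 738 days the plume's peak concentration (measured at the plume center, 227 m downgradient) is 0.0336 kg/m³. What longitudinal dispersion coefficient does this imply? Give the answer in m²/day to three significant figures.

At the plume center C_max = M/(n_e·A·√(4πDt)), so D = M²/(4πt·(n_e·A·C_max)²).
n_e·A·C_max = 0.39 × 9.93 × 0.0336 = 0.1301 kg/m.
D = 4.99²/(4π × 738 × 0.1301²) = 0.159 m²/day.

0.159 m²/day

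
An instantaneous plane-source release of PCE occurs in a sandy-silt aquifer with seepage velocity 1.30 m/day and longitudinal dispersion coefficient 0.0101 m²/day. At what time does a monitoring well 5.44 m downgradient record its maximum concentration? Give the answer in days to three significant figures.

4.18 days

For the 1D instantaneous-source solution, setting ∂C/∂t = 0 at fixed x gives v²t² + 2Dt − x² = 0, so t = (√(D² + v²x²) − D)/v².
√(D² + v²x²) = √(0.0101² + 1.30² × 5.44²) = 7.072; v² = 1.69.
t = (7.072 − 0.0101)/1.69 = 4.18 days (vs. the pure-advection estimate x/v = 4.18 d).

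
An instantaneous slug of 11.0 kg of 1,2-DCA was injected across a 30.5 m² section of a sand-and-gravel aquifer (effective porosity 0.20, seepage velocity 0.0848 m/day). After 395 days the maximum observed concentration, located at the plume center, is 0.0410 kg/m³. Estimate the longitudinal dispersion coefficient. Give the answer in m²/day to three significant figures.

At the plume center C_max = M/(n_e·A·√(4πDt)), so D = M²/(4πt·(n_e·A·C_max)²).
n_e·A·C_max = 0.20 × 30.5 × 0.0410 = 0.2501 kg/m.
D = 11.0²/(4π × 395 × 0.2501²) = 0.390 m²/day.

0.390 m²/day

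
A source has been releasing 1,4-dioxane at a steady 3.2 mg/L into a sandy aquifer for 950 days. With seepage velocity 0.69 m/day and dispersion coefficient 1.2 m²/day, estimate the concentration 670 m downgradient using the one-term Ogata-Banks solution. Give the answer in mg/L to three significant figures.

For a continuous step input, C/C₀ ≈ ½·erfc((x−vt)/(2√(Dt))).
vt = 0.69 × 950 = 655.5 m and 2√(Dt) = 2√(1.2 × 950) = 67.53 m.
Argument (x−vt)/(2√(Dt)) = (670 − 655.5)/67.53 = 0.2147; ½·erfc(0.2147) = 0.3807.
C = 3.2 × 0.3807 = 1.22 mg/L.

1.22 mg/L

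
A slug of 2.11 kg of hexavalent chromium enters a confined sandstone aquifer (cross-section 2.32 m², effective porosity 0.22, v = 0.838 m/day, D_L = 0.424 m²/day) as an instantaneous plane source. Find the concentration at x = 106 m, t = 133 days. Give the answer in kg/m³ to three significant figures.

For an instantaneous plane source, C(x,t) = M/(n_e·A·√(4πDt)) · exp(−(x−vt)²/(4Dt)), with n_e·A the pore (flow) area.
Plume center vt = 0.838 × 133 = 111.454 m, so the well at 106 m is 5.454 m upgradient of the peak.
√(4πDt) = 26.62 m, giving peak height M/(n_e·A·√(4πDt)) = 2.11/(0.22 × 2.32 × 26.62) = 0.1553 kg/m³.
(x−vt)²/(4Dt) = (-5.454)²/(4 × 0.424 × 133) = 0.1319; exp(−0.1319) = 0.8764.
C = 0.1553 × 0.8764 = 0.136 kg/m³.

0.136 kg/m³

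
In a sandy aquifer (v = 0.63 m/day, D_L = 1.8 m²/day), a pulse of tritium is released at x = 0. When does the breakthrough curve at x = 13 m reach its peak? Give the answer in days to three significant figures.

16.6 days

For the 1D instantaneous-source solution, setting ∂C/∂t = 0 at fixed x gives v²t² + 2Dt − x² = 0, so t = (√(D² + v²x²) − D)/v².
√(D² + v²x²) = √(1.8² + 0.63² × 13²) = 8.385; v² = 0.3969.
t = (8.385 − 1.8)/0.3969 = 16.6 days (vs. the pure-advection estimate x/v = 20.6 d).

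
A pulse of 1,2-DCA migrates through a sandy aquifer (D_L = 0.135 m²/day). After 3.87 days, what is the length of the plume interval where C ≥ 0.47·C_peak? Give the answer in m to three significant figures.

The plume is Gaussian with σ = √(2Dt) = √(2 × 0.135 × 3.87) = 1.022 m.
C/C_peak = exp(−Δx²/(2σ²)) = 0.47 ⇒ Δx = σ·√(−2 ln 0.47) = 1.022 × 1.229 = 1.256 m.
Width = 2Δx = 2.51 m.

2.51 m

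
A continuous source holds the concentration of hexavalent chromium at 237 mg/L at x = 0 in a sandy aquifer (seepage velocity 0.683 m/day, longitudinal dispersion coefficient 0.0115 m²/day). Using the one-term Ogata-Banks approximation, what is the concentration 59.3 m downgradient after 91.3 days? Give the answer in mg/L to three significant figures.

For a continuous step input, C/C₀ ≈ ½·erfc((x−vt)/(2√(Dt))).
vt = 0.683 × 91.3 = 62.3579 m and 2√(Dt) = 2√(0.0115 × 91.3) = 2.049 m.
Argument (x−vt)/(2√(Dt)) = (59.3 − 62.3579)/2.049 = -1.492; ½·erfc(-1.492) = 0.9826.
C = 237 × 0.9826 = 233 mg/L.

233 mg/L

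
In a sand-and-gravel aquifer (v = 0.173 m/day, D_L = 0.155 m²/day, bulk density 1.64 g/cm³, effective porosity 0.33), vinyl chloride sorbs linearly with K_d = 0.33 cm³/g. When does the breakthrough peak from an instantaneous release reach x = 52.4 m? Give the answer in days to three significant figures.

786 days

Retardation factor R = 1 + ρ_b·K_d/n = 1 + 1.64 × 0.33/0.33 = 2.640.
Sorption retards both mechanisms: v_R = v/R = 0.06553 m/day, D_R = D/R = 0.05871 m²/day.
Peak time from v_R²t² + 2D_R t − x² = 0: t = (√(D_R² + v_R²x²) − D_R)/v_R².
√(D_R² + v_R²x²) = √(0.05871² + 0.06553² × 52.4²) = 3.434; v_R² = 0.004294.
t = (3.434 − 0.05871)/0.004294 = 786 days.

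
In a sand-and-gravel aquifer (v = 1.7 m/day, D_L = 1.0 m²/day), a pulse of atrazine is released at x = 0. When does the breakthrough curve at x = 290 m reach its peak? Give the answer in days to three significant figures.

For the 1D instantaneous-source solution, setting ∂C/∂t = 0 at fixed x gives v²t² + 2Dt − x² = 0, so t = (√(D² + v²x²) − D)/v².
√(D² + v²x²) = √(1.0² + 1.7² × 290²) = 493.0; v² = 2.89.
t = (493.0 − 1.0)/2.89 = 170 days (vs. the pure-advection estimate x/v = 171 d).

170 days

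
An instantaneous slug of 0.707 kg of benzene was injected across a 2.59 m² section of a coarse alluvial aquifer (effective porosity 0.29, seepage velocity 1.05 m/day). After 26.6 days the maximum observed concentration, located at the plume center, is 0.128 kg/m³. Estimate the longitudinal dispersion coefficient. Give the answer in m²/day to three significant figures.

At the plume center C_max = M/(n_e·A·√(4πDt)), so D = M²/(4πt·(n_e·A·C_max)²).
n_e·A·C_max = 0.29 × 2.59 × 0.128 = 0.09614 kg/m.
D = 0.707²/(4π × 26.6 × 0.09614²) = 0.162 m²/day.

0.162 m²/day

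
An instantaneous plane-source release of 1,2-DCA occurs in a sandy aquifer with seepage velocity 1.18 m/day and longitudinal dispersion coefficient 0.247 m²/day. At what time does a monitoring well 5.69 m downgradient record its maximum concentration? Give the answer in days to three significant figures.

4.65 days

For the 1D instantaneous-source solution, setting ∂C/∂t = 0 at fixed x gives v²t² + 2Dt − x² = 0, so t = (√(D² + v²x²) − D)/v².
√(D² + v²x²) = √(0.247² + 1.18² × 5.69²) = 6.719; v² = 1.3924.
t = (6.719 − 0.247)/1.3924 = 4.65 days (vs. the pure-advection estimate x/v = 4.82 d).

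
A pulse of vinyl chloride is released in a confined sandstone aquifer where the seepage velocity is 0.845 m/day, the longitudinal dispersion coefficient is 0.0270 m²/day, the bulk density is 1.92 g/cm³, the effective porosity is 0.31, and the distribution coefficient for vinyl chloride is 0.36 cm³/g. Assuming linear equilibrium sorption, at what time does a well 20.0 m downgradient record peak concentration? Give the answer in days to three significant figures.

Retardation factor R = 1 + ρ_b·K_d/n = 1 + 1.92 × 0.36/0.31 = 3.230.
Sorption retards both mechanisms: v_R = v/R = 0.2616 m/day, D_R = D/R = 0.008359 m²/day.
Peak time from v_R²t² + 2D_R t − x² = 0: t = (√(D_R² + v_R²x²) − D_R)/v_R².
√(D_R² + v_R²x²) = √(0.008359² + 0.2616² × 20.0²) = 5.232; v_R² = 0.06843.
t = (5.232 − 0.008359)/0.06843 = 76.3 days.

76.3 days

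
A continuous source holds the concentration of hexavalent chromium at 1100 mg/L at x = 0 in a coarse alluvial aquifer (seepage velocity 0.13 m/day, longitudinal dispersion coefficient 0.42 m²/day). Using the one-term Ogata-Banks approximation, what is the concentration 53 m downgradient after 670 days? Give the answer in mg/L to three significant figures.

1020 mg/L

For a continuous step input, C/C₀ ≈ ½·erfc((x−vt)/(2√(Dt))).
vt = 0.13 × 670 = 87.1 m and 2√(Dt) = 2√(0.42 × 670) = 33.55 m.
Argument (x−vt)/(2√(Dt)) = (53 − 87.1)/33.55 = -1.016; ½·erfc(-1.016) = 0.9246.
C = 1100 × 0.9246 = 1020 mg/L.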